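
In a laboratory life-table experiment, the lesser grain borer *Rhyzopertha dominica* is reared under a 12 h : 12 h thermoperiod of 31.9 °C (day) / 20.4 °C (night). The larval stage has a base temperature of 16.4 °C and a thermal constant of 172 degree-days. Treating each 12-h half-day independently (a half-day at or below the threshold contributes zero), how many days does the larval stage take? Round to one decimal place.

Day half: max(0, 31.9 − 16.4) × 0.5 = 15.5 × 0.5 = 7.75 DD.
Night half: max(0, 20.4 − 16.4) × 0.5 = 4.0 × 0.5 = 2.00 DD.
Per 24 h: 9.75 DD/day.
Duration = 172 / 9.75 = 17.641 ≈ 17.6 days.

17.6 days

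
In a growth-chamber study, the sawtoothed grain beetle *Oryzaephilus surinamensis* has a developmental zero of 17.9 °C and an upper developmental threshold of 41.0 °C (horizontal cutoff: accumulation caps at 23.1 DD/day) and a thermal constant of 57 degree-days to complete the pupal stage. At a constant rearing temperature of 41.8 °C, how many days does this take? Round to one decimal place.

2.5 days

Temperature 41.8 °C exceeds the upper threshold, so daily accumulation caps at 41.0 − 17.9 = 23.1 DD/day.
Duration = 57 / 23.1 = 2.468 ≈ 2.5 days.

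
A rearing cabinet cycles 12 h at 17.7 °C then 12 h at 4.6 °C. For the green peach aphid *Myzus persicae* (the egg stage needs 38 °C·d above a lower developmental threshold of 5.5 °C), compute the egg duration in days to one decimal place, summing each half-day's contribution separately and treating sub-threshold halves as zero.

6.2 days

Day half: max(0, 17.7 − 5.5) × 0.5 = 12.2 × 0.5 = 6.10 DD.
Night half: max(0, 4.6 − 5.5) × 0.5 = 0.0 × 0.5 = 0.00 DD.
Per 24 h: 6.10 DD/day.
Duration = 38 / 6.10 = 6.230 ≈ 6.2 days.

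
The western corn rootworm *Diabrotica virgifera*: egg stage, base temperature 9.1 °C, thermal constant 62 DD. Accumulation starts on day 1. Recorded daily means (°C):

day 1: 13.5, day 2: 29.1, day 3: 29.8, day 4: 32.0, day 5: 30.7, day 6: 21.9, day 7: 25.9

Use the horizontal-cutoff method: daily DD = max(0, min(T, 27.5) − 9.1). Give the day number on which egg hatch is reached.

day 5

Daily DD above 9.1 °C (capped at 18.4): 4.4, 18.4, 18.4, 18.4, 18.4, 12.8, 16.8.
Cumulative: 4.4, 22.8, 41.2, 59.6, 78.0, 90.8, 107.6.
The total first reaches 62 DD on day 5.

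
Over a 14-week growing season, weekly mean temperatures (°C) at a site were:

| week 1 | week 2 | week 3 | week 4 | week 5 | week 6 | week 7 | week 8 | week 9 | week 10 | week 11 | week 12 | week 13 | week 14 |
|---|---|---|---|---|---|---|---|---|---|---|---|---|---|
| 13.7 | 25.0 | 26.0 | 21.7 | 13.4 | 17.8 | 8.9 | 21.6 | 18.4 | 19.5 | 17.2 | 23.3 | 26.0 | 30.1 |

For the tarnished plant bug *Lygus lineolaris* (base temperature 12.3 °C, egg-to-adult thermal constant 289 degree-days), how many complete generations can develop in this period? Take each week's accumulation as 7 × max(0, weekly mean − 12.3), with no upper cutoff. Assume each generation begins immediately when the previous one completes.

Weekly DD (7 × max(0, T̄ − 12.3)): 9.8, 88.9, 95.9, 65.8, 7.7, 38.5, 0.0, 65.1, 42.7, 50.4, 34.3, 77.0, 95.9, 124.6.
Season total = 796.6 DD.
Complete generations = ⌊796.6 / 289⌋ = 2.

2 generations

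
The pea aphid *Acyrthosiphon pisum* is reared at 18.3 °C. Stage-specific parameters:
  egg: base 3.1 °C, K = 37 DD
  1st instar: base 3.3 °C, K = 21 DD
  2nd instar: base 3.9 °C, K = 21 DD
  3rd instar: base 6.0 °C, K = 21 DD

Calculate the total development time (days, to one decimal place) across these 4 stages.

egg: 37 / (18.3 − 3.1) = 37 / 15.2 = 2.434 d.
1st instar: 21 / (18.3 − 3.3) = 21 / 15.0 = 1.400 d.
2nd instar: 21 / (18.3 − 3.9) = 21 / 14.4 = 1.458 d.
3rd instar: 21 / (18.3 − 6.0) = 21 / 12.3 = 1.707 d.
Sum = 7.000 ≈ 7.0 days.

7.0 days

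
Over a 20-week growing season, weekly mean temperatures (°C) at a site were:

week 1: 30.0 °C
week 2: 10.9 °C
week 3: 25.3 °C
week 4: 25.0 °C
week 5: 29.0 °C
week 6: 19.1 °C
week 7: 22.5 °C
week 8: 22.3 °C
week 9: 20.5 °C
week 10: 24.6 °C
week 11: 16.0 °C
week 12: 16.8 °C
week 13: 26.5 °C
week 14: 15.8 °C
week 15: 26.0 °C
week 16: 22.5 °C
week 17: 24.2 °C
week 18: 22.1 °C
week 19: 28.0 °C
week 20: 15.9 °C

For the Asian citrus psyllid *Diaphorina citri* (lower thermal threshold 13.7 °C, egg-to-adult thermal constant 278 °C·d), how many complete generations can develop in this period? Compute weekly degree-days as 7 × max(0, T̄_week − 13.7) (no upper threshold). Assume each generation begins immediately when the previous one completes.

Weekly DD (7 × max(0, T̄ − 13.7)): 114.1, 0.0, 81.2, 79.1, 107.1, 37.8, 61.6, 60.2, 47.6, 76.3, 16.1, 21.7, 89.6, 14.7, 86.1, 61.6, 73.5, 58.8, 100.1, 15.4.
Season total = 1202.6 DD.
Complete generations = ⌊1202.6 / 278⌋ = 4.

4 generations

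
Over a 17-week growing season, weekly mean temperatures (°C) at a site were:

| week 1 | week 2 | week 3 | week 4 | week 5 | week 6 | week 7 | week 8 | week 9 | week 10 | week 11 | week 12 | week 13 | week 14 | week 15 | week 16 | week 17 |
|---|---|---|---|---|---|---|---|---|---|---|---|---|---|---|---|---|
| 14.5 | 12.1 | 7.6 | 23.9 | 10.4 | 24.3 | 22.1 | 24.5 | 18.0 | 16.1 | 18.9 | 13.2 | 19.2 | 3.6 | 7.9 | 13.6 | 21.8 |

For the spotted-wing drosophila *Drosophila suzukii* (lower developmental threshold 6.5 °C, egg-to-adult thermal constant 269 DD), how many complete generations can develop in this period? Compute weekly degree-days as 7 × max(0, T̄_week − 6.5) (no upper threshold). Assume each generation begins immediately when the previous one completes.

4 generations

Weekly DD (7 × max(0, T̄ − 6.5)): 56.0, 39.2, 7.7, 121.8, 27.3, 124.6, 109.2, 126.0, 80.5, 67.2, 86.8, 46.9, 88.9, 0.0, 9.8, 49.7, 107.1.
Season total = 1148.7 DD.
Complete generations = ⌊1148.7 / 269⌋ = 4.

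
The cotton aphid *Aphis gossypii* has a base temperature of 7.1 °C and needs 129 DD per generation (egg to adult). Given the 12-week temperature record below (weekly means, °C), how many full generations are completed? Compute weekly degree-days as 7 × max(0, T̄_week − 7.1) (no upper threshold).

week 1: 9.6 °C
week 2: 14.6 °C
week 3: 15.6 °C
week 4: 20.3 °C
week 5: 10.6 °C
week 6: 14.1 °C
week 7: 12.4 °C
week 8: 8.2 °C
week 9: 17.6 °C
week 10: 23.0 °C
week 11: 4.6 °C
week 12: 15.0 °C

Weekly DD (7 × max(0, T̄ − 7.1)): 17.5, 52.5, 59.5, 92.4, 24.5, 49.0, 37.1, 7.7, 73.5, 111.3, 0.0, 55.3.
Season total = 580.3 DD.
Complete generations = ⌊580.3 / 129⌋ = 4.

4 generations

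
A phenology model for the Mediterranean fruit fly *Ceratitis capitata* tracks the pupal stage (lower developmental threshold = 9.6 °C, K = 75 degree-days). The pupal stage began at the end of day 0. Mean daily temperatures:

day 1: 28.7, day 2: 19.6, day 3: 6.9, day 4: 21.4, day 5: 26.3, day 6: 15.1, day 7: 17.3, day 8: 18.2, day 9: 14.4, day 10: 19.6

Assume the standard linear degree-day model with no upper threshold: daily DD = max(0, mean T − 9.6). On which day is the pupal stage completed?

Daily DD above 9.6 °C: 19.1, 10.0, 0.0, 11.8, 16.7, 5.5, 7.7, 8.6, 4.8, 10.0.
Cumulative: 19.1, 29.1, 29.1, 40.9, 57.6, 63.1, 70.8, 79.4, 84.2, 94.2.
The total first reaches 75 DD on day 8.

day 8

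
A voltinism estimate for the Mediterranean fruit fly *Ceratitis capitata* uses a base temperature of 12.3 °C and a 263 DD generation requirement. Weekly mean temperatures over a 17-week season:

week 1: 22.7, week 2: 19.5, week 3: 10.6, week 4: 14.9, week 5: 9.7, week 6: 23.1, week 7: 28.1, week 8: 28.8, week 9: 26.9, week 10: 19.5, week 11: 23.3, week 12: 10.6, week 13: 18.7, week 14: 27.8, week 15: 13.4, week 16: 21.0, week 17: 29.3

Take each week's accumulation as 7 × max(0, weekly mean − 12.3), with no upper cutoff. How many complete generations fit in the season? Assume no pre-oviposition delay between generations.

Weekly DD (7 × max(0, T̄ − 12.3)): 72.8, 50.4, 0.0, 18.2, 0.0, 75.6, 110.6, 115.5, 102.2, 50.4, 77.0, 0.0, 44.8, 108.5, 7.7, 60.9, 119.0.
Season total = 1013.6 DD.
Complete generations = ⌊1013.6 / 263⌋ = 3.

3 generations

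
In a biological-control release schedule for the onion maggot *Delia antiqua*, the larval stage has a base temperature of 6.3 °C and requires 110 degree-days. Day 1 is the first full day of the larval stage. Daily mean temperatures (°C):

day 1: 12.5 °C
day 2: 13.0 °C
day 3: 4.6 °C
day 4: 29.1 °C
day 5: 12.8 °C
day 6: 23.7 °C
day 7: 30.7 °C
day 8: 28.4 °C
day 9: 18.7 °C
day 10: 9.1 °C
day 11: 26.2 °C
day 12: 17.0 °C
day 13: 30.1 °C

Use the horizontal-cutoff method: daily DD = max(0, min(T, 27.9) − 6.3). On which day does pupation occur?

Daily DD above 6.3 °C (capped at 21.6): 6.2, 6.7, 0.0, 21.6, 6.5, 17.4, 21.6, 21.6, 12.4, 2.8, 19.9, 10.7, 21.6.
Cumulative: 6.2, 12.9, 12.9, 34.5, 41.0, 58.4, 80.0, 101.6, 114.0, 116.8, 136.7, 147.4, 169.0.
The total first reaches 110 DD on day 9.

day 9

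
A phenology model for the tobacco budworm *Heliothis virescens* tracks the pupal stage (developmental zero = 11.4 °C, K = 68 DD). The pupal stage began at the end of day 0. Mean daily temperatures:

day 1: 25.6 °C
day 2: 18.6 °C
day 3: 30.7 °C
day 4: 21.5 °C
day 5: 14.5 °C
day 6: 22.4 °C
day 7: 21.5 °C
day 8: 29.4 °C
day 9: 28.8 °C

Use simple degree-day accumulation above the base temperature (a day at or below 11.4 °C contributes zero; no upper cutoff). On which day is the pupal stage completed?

Daily DD above 11.4 °C: 14.2, 7.2, 19.3, 10.1, 3.1, 11.0, 10.1, 18.0, 17.4.
Cumulative: 14.2, 21.4, 40.7, 50.8, 53.9, 64.9, 75.0, 93.0, 110.4.
The total first reaches 68 DD on day 7.

day 7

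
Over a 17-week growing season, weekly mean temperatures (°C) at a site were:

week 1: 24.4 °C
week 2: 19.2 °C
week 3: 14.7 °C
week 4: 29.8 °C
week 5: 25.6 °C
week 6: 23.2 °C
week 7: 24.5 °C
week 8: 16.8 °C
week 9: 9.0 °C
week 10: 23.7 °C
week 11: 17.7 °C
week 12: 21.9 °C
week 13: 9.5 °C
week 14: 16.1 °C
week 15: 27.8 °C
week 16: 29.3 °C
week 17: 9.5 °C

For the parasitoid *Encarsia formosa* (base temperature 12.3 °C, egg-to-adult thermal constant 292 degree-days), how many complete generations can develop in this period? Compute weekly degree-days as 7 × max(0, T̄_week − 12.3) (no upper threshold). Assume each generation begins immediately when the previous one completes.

Weekly DD (7 × max(0, T̄ − 12.3)): 84.7, 48.3, 16.8, 122.5, 93.1, 76.3, 85.4, 31.5, 0.0, 79.8, 37.8, 67.2, 0.0, 26.6, 108.5, 119.0, 0.0.
Season total = 997.5 DD.
Complete generations = ⌊997.5 / 292⌋ = 3.

3 generations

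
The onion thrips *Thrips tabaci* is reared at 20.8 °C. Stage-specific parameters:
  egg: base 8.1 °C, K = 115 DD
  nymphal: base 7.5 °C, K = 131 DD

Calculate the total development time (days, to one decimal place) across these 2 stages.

18.9 days

egg: 115 / (20.8 − 8.1) = 115 / 12.7 = 9.055 d.
nymphal: 131 / (20.8 − 7.5) = 131 / 13.3 = 9.850 d.
Sum = 18.905 ≈ 18.9 days.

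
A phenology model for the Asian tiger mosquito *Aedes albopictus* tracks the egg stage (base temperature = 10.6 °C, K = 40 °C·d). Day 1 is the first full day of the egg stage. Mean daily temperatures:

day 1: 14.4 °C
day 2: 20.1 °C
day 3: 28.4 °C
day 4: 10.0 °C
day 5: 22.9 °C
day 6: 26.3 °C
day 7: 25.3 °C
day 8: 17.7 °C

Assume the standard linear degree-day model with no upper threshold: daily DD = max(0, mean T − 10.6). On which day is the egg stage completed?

day 5

Daily DD above 10.6 °C: 3.8, 9.5, 17.8, 0.0, 12.3, 15.7, 14.7, 7.1.
Cumulative: 3.8, 13.3, 31.1, 31.1, 43.4, 59.1, 73.8, 80.9.
The total first reaches 40 DD on day 5.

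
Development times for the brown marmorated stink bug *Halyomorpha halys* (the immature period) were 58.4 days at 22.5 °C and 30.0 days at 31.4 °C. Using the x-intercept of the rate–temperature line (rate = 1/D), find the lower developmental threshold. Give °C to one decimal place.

Under the model K = D·(T − T_b), so D₁·(T₁ − T_b) = D₂·(T₂ − T_b).
58.4·(22.5 − T_b) = 30.0·(31.4 − T_b)
T_b = (58.4·22.5 − 30.0·31.4) / (58.4 − 30.0) = 372.00 / 28.4 = 13.099 °C ≈ 13.1 °C.

13.1 °C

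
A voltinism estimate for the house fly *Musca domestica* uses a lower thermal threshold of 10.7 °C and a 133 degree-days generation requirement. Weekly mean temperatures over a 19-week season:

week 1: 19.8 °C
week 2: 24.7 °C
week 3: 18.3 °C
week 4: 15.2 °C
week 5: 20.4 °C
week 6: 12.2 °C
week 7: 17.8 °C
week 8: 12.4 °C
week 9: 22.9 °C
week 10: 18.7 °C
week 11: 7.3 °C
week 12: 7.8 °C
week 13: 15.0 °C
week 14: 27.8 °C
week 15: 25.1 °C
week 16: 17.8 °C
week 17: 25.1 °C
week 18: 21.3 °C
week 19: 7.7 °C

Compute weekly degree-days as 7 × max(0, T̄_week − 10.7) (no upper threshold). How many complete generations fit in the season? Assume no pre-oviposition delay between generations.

Weekly DD (7 × max(0, T̄ − 10.7)): 63.7, 98.0, 53.2, 31.5, 67.9, 10.5, 49.7, 11.9, 85.4, 56.0, 0.0, 0.0, 30.1, 119.7, 100.8, 49.7, 100.8, 74.2, 0.0.
Season total = 1003.1 DD.
Complete generations = ⌊1003.1 / 133⌋ = 7.

7 generations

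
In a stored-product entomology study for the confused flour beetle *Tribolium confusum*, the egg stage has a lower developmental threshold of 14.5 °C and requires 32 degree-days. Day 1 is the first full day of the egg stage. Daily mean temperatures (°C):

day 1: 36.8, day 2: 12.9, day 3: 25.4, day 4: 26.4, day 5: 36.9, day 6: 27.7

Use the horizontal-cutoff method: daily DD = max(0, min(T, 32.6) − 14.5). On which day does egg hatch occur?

day 4

Daily DD above 14.5 °C (capped at 18.1): 18.1, 0.0, 10.9, 11.9, 18.1, 13.2.
Cumulative: 18.1, 18.1, 29.0, 40.9, 59.0, 72.2.
The total first reaches 32 DD on day 4.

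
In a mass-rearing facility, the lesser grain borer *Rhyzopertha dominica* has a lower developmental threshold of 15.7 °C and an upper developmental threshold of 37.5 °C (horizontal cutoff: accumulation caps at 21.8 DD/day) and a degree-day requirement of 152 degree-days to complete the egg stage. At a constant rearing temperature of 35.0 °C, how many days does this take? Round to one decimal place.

Daily accumulation = 35.0 − 15.7 = 19.3 DD/day.
Duration = 152 / 19.3 = 7.876 ≈ 7.9 days.

7.9 days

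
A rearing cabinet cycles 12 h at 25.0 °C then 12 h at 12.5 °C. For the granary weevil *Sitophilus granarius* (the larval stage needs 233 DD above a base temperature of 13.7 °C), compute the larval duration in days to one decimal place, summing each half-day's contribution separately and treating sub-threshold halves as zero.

41.2 days

Day half: max(0, 25.0 − 13.7) × 0.5 = 11.3 × 0.5 = 5.65 DD.
Night half: max(0, 12.5 − 13.7) × 0.5 = 0.0 × 0.5 = 0.00 DD.
Per 24 h: 5.65 DD/day.
Duration = 233 / 5.65 = 41.239 ≈ 41.2 days.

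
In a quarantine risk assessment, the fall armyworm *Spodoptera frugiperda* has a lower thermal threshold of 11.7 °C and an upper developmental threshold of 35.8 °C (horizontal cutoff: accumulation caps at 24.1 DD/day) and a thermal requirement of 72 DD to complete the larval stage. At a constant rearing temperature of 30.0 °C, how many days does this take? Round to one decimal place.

Daily accumulation = 30.0 − 11.7 = 18.3 DD/day.
Duration = 72 / 18.3 = 3.934 ≈ 3.9 days.

3.9 days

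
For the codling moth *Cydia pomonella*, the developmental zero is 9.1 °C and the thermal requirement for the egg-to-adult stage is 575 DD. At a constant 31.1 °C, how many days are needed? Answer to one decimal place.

26.1 days

Daily accumulation = 31.1 − 9.1 = 22.0 DD/day.
Duration = 575 / 22.0 = 26.136 ≈ 26.1 days.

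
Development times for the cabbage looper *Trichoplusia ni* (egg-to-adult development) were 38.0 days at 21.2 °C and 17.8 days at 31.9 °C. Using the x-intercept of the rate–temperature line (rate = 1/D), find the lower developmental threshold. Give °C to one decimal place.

11.8 °C

Linear rate model ⇒ the product D·(T − T_b) is constant across temperatures.
38.0·(21.2 − T_b) = 17.8·(31.9 − T_b)
T_b = (38.0·21.2 − 17.8·31.9) / (38.0 − 17.8) = 237.78 / 20.2 = 11.771 °C ≈ 11.8 °C.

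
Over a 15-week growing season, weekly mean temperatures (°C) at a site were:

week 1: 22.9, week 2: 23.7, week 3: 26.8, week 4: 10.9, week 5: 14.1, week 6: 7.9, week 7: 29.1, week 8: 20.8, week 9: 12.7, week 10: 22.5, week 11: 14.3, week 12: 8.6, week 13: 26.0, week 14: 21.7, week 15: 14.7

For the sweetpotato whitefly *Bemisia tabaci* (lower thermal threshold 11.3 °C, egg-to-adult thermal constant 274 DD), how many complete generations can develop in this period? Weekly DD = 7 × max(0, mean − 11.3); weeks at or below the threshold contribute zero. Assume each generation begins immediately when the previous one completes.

Weekly DD (7 × max(0, T̄ − 11.3)): 81.2, 86.8, 108.5, 0.0, 19.6, 0.0, 124.6, 66.5, 9.8, 78.4, 21.0, 0.0, 102.9, 72.8, 23.8.
Season total = 795.9 DD.
Complete generations = ⌊795.9 / 274⌋ = 2.

2 generations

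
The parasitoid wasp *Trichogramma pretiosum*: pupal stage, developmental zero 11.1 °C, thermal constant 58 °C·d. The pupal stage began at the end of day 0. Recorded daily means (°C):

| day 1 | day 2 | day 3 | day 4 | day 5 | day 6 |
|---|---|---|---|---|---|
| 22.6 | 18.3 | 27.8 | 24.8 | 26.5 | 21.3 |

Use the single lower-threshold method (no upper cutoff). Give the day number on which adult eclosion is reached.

day 5

Daily DD above 11.1 °C: 11.5, 7.2, 16.7, 13.7, 15.4, 10.2.
Cumulative: 11.5, 18.7, 35.4, 49.1, 64.5, 74.7.
The total first reaches 58 DD on day 5.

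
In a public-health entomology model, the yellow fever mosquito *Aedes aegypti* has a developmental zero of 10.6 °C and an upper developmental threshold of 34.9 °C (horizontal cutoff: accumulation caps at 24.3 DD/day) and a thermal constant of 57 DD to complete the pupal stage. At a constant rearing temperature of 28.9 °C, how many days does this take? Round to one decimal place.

Daily accumulation = 28.9 − 10.6 = 18.3 DD/day.
Duration = 57 / 18.3 = 3.115 ≈ 3.1 days.

3.1 days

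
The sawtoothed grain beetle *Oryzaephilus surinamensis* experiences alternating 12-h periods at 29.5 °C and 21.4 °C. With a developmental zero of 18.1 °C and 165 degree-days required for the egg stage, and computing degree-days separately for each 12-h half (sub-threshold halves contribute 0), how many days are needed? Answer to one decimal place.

Day half: max(0, 29.5 − 18.1) × 0.5 = 11.4 × 0.5 = 5.70 DD.
Night half: max(0, 21.4 − 18.1) × 0.5 = 3.3 × 0.5 = 1.65 DD.
Per 24 h: 7.35 DD/day.
Duration = 165 / 7.35 = 22.449 ≈ 22.4 days.

22.4 days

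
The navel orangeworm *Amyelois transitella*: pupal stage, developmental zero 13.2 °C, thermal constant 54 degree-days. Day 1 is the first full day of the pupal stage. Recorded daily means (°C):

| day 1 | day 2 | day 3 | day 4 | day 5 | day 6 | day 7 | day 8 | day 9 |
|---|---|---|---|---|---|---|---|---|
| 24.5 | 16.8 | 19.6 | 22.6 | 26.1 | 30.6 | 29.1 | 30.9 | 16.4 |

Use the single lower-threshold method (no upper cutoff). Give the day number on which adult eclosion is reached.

Daily DD above 13.2 °C: 11.3, 3.6, 6.4, 9.4, 12.9, 17.4, 15.9, 17.7, 3.2.
Cumulative: 11.3, 14.9, 21.3, 30.7, 43.6, 61.0, 76.9, 94.6, 97.8.
The total first reaches 54 DD on day 6.

day 6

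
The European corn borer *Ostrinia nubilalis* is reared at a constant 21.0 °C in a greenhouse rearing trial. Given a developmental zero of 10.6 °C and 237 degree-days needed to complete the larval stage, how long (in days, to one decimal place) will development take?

Daily accumulation = 21.0 − 10.6 = 10.4 DD/day.
Duration = 237 / 10.4 = 22.788 ≈ 22.8 days.

22.8 days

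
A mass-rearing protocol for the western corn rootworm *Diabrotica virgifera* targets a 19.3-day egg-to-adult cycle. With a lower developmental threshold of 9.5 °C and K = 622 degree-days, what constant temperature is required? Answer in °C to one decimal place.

41.7 °C

Required daily accumulation = 622 / 19.3 = 32.228 DD/day.
T = T_base + 32.228 = 9.5 + 32.228 = 41.728 ≈ 41.7 °C.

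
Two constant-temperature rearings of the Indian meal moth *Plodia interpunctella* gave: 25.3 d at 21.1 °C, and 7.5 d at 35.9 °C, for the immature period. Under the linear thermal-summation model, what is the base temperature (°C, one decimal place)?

14.9 °C

Equal thermal constants: D₁(T₁ − T_b) = D₂(T₂ − T_b).
25.3·(21.1 − T_b) = 7.5·(35.9 − T_b)
T_b = (25.3·21.1 − 7.5·35.9) / (25.3 − 7.5) = 264.58 / 17.8 = 14.864 °C ≈ 14.9 °C.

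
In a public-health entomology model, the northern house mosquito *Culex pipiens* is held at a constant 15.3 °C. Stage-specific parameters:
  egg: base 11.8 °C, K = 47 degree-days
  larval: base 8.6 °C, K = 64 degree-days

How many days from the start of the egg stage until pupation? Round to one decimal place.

23.0 days

egg: 47 / (15.3 − 11.8) = 47 / 3.5 = 13.429 d.
larval: 64 / (15.3 − 8.6) = 64 / 6.7 = 9.552 d.
Sum = 22.981 ≈ 23.0 days.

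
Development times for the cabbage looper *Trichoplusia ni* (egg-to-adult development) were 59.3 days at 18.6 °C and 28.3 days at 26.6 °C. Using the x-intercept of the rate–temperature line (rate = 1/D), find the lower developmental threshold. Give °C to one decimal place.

11.3 °C

Equal thermal constants: D₁(T₁ − T_b) = D₂(T₂ − T_b).
59.3·(18.6 − T_b) = 28.3·(26.6 − T_b)
T_b = (59.3·18.6 − 28.3·26.6) / (59.3 − 28.3) = 350.20 / 31.0 = 11.297 °C ≈ 11.3 °C.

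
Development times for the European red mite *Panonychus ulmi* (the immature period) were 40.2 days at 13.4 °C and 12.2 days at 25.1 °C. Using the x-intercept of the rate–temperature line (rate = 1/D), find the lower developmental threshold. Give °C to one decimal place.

Equal thermal constants: D₁(T₁ − T_b) = D₂(T₂ − T_b).
40.2·(13.4 − T_b) = 12.2·(25.1 − T_b)
T_b = (40.2·13.4 − 12.2·25.1) / (40.2 − 12.2) = 232.46 / 28.0 = 8.302 °C ≈ 8.3 °C.

8.3 °C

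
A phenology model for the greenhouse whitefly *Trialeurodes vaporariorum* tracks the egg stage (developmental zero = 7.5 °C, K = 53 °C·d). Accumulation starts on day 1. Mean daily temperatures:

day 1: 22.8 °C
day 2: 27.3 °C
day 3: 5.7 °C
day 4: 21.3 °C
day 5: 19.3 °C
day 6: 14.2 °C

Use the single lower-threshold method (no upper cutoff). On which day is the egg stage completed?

Daily DD above 7.5 °C: 15.3, 19.8, 0.0, 13.8, 11.8, 6.7.
Cumulative: 15.3, 35.1, 35.1, 48.9, 60.7, 67.4.
The total first reaches 53 DD on day 5.

day 5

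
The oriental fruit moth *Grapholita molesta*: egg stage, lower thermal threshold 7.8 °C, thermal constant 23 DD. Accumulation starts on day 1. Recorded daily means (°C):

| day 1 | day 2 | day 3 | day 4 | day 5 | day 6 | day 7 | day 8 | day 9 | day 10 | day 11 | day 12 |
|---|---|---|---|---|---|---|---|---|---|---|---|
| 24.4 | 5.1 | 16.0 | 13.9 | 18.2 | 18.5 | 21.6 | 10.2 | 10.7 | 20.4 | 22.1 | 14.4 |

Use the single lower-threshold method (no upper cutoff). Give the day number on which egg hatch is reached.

day 3

Daily DD above 7.8 °C: 16.6, 0.0, 8.2, 6.1, 10.4, 10.7, 13.8, 2.4, 2.9, 12.6, 14.3, 6.6.
Cumulative: 16.6, 16.6, 24.8, 30.9, 41.3, 52.0, 65.8, 68.2, 71.1, 83.7, 98.0, 104.6.
The total first reaches 23 DD on day 3.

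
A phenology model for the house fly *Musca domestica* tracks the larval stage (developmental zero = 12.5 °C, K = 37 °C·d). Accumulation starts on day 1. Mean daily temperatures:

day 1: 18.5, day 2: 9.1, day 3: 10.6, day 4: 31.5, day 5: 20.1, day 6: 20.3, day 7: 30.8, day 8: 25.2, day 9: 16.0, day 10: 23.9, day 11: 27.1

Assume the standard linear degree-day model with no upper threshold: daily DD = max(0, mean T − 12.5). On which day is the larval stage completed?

Daily DD above 12.5 °C: 6.0, 0.0, 0.0, 19.0, 7.6, 7.8, 18.3, 12.7, 3.5, 11.4, 14.6.
Cumulative: 6.0, 6.0, 6.0, 25.0, 32.6, 40.4, 58.7, 71.4, 74.9, 86.3, 100.9.
The total first reaches 37 DD on day 6.

day 6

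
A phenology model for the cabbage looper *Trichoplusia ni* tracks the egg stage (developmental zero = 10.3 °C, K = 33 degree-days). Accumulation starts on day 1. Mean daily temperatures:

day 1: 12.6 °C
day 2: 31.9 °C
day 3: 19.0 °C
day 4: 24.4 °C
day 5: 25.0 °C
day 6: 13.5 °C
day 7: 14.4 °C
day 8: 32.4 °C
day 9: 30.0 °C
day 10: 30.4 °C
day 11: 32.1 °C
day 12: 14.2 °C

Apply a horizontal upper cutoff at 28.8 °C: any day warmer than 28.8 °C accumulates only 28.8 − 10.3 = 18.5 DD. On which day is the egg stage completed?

Daily DD above 10.3 °C (capped at 18.5): 2.3, 18.5, 8.7, 14.1, 14.7, 3.2, 4.1, 18.5, 18.5, 18.5, 18.5, 3.9.
Cumulative: 2.3, 20.8, 29.5, 43.6, 58.3, 61.5, 65.6, 84.1, 102.6, 121.1, 139.6, 143.5.
The total first reaches 33 DD on day 4.

day 4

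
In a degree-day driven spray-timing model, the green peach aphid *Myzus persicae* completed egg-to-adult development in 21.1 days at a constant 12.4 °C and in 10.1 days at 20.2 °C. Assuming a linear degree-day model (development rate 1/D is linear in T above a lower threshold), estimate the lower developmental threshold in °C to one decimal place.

5.2 °C

Under the model K = D·(T − T_b), so D₁·(T₁ − T_b) = D₂·(T₂ − T_b).
21.1·(12.4 − T_b) = 10.1·(20.2 − T_b)
T_b = (21.1·12.4 − 10.1·20.2) / (21.1 − 10.1) = 57.62 / 11.0 = 5.238 °C ≈ 5.2 °C.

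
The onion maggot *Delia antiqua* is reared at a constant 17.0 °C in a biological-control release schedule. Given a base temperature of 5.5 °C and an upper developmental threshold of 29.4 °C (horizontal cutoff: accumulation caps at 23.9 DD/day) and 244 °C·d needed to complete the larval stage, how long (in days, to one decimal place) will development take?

Daily accumulation = 17.0 − 5.5 = 11.5 DD/day.
Duration = 244 / 11.5 = 21.217 ≈ 21.2 days.

21.2 days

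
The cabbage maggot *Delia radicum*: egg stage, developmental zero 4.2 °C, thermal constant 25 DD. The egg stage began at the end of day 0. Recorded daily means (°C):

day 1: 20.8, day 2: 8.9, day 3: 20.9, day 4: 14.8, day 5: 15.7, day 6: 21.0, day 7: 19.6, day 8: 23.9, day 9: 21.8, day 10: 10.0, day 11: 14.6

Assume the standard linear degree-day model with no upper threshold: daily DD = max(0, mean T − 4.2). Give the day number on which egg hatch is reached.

day 3

Daily DD above 4.2 °C: 16.6, 4.7, 16.7, 10.6, 11.5, 16.8, 15.4, 19.7, 17.6, 5.8, 10.4.
Cumulative: 16.6, 21.3, 38.0, 48.6, 60.1, 76.9, 92.3, 112.0, 129.6, 135.4, 145.8.
The total first reaches 25 DD on day 3.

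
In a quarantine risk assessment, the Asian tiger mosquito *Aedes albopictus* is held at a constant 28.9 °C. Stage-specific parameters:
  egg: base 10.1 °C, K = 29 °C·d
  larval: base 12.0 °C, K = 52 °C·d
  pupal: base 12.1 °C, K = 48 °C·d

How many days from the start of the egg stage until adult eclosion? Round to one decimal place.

egg: 29 / (28.9 − 10.1) = 29 / 18.8 = 1.543 d.
larval: 52 / (28.9 − 12.0) = 52 / 16.9 = 3.077 d.
pupal: 48 / (28.9 − 12.1) = 48 / 16.8 = 2.857 d.
Sum = 7.477 ≈ 7.5 days.

7.5 days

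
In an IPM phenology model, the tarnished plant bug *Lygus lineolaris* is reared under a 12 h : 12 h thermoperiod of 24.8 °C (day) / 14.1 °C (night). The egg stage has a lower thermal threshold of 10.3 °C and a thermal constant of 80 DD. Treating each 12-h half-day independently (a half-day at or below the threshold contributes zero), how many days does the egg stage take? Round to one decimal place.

Day half: max(0, 24.8 − 10.3) × 0.5 = 14.5 × 0.5 = 7.25 DD.
Night half: max(0, 14.1 − 10.3) × 0.5 = 3.8 × 0.5 = 1.90 DD.
Per 24 h: 9.15 DD/day.
Duration = 80 / 9.15 = 8.743 ≈ 8.7 days.

8.7 days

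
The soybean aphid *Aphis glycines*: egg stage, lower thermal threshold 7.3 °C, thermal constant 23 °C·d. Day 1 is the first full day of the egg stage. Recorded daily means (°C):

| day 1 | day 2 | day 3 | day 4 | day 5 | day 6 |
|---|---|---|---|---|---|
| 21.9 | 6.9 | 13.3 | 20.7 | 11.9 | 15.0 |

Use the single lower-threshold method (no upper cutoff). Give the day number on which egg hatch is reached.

Daily DD above 7.3 °C: 14.6, 0.0, 6.0, 13.4, 4.6, 7.7.
Cumulative: 14.6, 14.6, 20.6, 34.0, 38.6, 46.3.
The total first reaches 23 DD on day 4.

day 4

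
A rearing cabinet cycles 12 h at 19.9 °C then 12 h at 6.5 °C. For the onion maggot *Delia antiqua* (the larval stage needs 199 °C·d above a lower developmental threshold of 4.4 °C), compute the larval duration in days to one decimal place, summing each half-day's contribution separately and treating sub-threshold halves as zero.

Day half: max(0, 19.9 − 4.4) × 0.5 = 15.5 × 0.5 = 7.75 DD.
Night half: max(0, 6.5 − 4.4) × 0.5 = 2.1 × 0.5 = 1.05 DD.
Per 24 h: 8.80 DD/day.
Duration = 199 / 8.80 = 22.614 ≈ 22.6 days.

22.6 days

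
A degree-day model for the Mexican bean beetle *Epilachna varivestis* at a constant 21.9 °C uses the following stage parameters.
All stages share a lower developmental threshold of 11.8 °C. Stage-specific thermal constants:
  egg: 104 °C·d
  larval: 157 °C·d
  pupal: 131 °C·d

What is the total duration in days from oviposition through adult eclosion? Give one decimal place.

38.8 days

Daily accumulation at 21.9 °C = 21.9 − 11.8 = 10.1 DD/day.
Total K = 104 + 157 + 131 = 392 DD.
Total duration = 392 / 10.1 = 38.812 ≈ 38.8 days.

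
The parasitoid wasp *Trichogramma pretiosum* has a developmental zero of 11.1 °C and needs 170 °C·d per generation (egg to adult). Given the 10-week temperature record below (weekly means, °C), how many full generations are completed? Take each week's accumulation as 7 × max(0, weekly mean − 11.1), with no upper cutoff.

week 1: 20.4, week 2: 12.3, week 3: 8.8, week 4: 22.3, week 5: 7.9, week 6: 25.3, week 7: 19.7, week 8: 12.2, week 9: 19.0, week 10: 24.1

2 generations

Weekly DD (7 × max(0, T̄ − 11.1)): 65.1, 8.4, 0.0, 78.4, 0.0, 99.4, 60.2, 7.7, 55.3, 91.0.
Season total = 465.5 DD.
Complete generations = ⌊465.5 / 170⌋ = 2.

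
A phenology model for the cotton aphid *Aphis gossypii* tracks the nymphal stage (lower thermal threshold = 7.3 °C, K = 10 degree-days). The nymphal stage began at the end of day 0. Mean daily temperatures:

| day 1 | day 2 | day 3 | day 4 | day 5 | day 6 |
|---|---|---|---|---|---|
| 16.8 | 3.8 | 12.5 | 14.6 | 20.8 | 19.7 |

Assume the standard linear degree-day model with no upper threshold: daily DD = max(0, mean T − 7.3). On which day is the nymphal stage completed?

Daily DD above 7.3 °C: 9.5, 0.0, 5.2, 7.3, 13.5, 12.4.
Cumulative: 9.5, 9.5, 14.7, 22.0, 35.5, 47.9.
The total first reaches 10 DD on day 3.

day 3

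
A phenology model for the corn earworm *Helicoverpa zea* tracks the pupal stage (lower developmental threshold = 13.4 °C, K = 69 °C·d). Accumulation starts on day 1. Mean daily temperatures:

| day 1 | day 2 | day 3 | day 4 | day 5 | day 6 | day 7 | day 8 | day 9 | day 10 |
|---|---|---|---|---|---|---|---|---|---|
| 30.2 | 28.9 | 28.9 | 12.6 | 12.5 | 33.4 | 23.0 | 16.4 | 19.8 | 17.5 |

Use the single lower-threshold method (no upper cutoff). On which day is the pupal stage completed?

day 7

Daily DD above 13.4 °C: 16.8, 15.5, 15.5, 0.0, 0.0, 20.0, 9.6, 3.0, 6.4, 4.1.
Cumulative: 16.8, 32.3, 47.8, 47.8, 47.8, 67.8, 77.4, 80.4, 86.8, 90.9.
The total first reaches 69 DD on day 7.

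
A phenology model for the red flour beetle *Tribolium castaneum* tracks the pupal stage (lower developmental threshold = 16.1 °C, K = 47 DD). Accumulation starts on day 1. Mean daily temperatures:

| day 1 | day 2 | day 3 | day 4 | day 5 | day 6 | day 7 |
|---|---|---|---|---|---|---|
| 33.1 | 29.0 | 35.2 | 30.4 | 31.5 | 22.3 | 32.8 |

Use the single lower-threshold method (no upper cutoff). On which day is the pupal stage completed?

Daily DD above 16.1 °C: 17.0, 12.9, 19.1, 14.3, 15.4, 6.2, 16.7.
Cumulative: 17.0, 29.9, 49.0, 63.3, 78.7, 84.9, 101.6.
The total first reaches 47 DD on day 3.

day 3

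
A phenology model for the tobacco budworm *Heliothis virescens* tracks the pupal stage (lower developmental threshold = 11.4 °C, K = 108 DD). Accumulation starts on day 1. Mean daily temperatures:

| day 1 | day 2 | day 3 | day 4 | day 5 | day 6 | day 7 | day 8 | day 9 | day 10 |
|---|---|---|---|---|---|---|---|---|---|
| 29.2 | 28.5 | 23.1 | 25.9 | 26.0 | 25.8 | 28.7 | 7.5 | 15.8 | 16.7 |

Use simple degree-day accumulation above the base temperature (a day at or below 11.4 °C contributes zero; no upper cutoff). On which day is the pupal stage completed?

day 9

Daily DD above 11.4 °C: 17.8, 17.1, 11.7, 14.5, 14.6, 14.4, 17.3, 0.0, 4.4, 5.3.
Cumulative: 17.8, 34.9, 46.6, 61.1, 75.7, 90.1, 107.4, 107.4, 111.8, 117.1.
The total first reaches 108 DD on day 9.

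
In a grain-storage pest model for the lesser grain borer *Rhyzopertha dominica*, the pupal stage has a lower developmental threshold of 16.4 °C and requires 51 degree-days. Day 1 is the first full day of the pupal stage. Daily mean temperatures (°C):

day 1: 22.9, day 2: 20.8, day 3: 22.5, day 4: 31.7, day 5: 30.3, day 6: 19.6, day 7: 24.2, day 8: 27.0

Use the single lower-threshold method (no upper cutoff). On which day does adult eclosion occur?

day 7

Daily DD above 16.4 °C: 6.5, 4.4, 6.1, 15.3, 13.9, 3.2, 7.8, 10.6.
Cumulative: 6.5, 10.9, 17.0, 32.3, 46.2, 49.4, 57.2, 67.8.
The total first reaches 51 DD on day 7.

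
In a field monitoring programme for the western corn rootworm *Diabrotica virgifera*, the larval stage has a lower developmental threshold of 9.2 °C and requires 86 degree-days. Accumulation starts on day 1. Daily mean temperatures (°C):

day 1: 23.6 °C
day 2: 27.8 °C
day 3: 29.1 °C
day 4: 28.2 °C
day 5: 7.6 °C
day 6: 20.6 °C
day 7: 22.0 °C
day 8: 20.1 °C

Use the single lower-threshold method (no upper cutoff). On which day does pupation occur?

Daily DD above 9.2 °C: 14.4, 18.6, 19.9, 19.0, 0.0, 11.4, 12.8, 10.9.
Cumulative: 14.4, 33.0, 52.9, 71.9, 71.9, 83.3, 96.1, 107.0.
The total first reaches 86 DD on day 7.

day 7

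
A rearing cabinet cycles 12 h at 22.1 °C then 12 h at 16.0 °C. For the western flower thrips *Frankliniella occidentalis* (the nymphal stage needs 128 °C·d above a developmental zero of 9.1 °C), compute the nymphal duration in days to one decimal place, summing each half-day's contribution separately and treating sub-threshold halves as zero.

Day half: max(0, 22.1 − 9.1) × 0.5 = 13.0 × 0.5 = 6.50 DD.
Night half: max(0, 16.0 − 9.1) × 0.5 = 6.9 × 0.5 = 3.45 DD.
Per 24 h: 9.95 DD/day.
Duration = 128 / 9.95 = 12.864 ≈ 12.9 days.

12.9 days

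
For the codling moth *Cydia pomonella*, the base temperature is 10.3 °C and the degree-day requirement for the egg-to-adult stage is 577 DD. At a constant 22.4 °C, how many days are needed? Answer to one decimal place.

47.7 days

Daily accumulation = 22.4 − 10.3 = 12.1 DD/day.
Duration = 577 / 12.1 = 47.686 ≈ 47.7 days.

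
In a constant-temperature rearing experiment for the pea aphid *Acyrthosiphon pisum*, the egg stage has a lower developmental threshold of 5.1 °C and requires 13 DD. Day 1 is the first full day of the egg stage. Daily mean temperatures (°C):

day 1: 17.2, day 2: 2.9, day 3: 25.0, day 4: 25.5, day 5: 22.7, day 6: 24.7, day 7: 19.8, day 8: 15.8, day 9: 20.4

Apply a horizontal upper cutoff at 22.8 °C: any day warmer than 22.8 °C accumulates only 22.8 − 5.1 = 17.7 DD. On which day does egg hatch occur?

day 3

Daily DD above 5.1 °C (capped at 17.7): 12.1, 0.0, 17.7, 17.7, 17.6, 17.7, 14.7, 10.7, 15.3.
Cumulative: 12.1, 12.1, 29.8, 47.5, 65.1, 82.8, 97.5, 108.2, 123.5.
The total first reaches 13 DD on day 3.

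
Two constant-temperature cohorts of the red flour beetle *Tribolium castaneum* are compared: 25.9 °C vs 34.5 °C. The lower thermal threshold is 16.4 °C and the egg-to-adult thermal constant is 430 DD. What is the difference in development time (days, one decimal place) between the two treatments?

At 25.9 °C: 430 / (25.9 − 16.4) = 430 / 9.5 = 45.263 d.
At 34.5 °C: 430 / (34.5 − 16.4) = 430 / 18.1 = 23.757 d.
Difference = |45.263 − 23.757| = 21.506 ≈ 21.5 days.

21.5 days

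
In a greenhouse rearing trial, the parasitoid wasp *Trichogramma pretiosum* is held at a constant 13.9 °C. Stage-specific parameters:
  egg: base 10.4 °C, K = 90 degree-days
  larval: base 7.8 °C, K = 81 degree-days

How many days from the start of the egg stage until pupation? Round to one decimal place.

egg: 90 / (13.9 − 10.4) = 90 / 3.5 = 25.714 d.
larval: 81 / (13.9 − 7.8) = 81 / 6.1 = 13.279 d.
Sum = 38.993 ≈ 39.0 days.

39.0 days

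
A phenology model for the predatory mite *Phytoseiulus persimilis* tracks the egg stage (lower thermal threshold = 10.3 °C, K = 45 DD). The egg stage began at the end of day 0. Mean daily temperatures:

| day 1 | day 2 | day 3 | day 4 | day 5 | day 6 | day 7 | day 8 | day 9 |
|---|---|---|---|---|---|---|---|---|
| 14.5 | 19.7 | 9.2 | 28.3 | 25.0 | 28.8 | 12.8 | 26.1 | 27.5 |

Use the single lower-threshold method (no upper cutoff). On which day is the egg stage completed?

day 5

Daily DD above 10.3 °C: 4.2, 9.4, 0.0, 18.0, 14.7, 18.5, 2.5, 15.8, 17.2.
Cumulative: 4.2, 13.6, 13.6, 31.6, 46.3, 64.8, 67.3, 83.1, 100.3.
The total first reaches 45 DD on day 5.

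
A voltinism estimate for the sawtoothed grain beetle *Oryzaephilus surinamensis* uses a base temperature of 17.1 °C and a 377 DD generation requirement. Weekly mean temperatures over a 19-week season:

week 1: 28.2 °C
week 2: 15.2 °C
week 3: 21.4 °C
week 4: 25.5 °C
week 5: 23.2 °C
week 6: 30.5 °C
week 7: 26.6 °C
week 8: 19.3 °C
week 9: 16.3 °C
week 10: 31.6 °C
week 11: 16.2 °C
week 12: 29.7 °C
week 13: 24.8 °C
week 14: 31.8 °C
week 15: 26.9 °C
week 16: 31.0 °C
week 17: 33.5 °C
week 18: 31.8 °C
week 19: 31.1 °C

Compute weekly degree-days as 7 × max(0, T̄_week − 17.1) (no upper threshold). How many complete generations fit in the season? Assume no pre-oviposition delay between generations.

Weekly DD (7 × max(0, T̄ − 17.1)): 77.7, 0.0, 30.1, 58.8, 42.7, 93.8, 66.5, 15.4, 0.0, 101.5, 0.0, 88.2, 53.9, 102.9, 68.6, 97.3, 114.8, 102.9, 98.0.
Season total = 1213.1 DD.
Complete generations = ⌊1213.1 / 377⌋ = 3.

3 generations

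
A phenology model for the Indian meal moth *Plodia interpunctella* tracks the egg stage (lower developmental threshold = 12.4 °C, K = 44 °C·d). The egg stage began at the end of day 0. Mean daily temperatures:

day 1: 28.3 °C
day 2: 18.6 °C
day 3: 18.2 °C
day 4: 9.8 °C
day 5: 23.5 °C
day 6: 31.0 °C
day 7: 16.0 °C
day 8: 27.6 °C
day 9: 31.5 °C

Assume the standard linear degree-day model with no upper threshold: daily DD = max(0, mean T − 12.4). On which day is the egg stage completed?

day 6

Daily DD above 12.4 °C: 15.9, 6.2, 5.8, 0.0, 11.1, 18.6, 3.6, 15.2, 19.1.
Cumulative: 15.9, 22.1, 27.9, 27.9, 39.0, 57.6, 61.2, 76.4, 95.5.
The total first reaches 44 DD on day 6.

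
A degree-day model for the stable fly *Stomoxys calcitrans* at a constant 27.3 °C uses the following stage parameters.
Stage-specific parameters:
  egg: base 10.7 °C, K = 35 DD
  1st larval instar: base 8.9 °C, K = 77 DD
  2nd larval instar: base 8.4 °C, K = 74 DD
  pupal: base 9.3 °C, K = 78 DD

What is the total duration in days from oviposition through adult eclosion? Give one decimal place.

14.5 days

egg: 35 / (27.3 − 10.7) = 35 / 16.6 = 2.108 d.
1st larval instar: 77 / (27.3 − 8.9) = 77 / 18.4 = 4.185 d.
2nd larval instar: 74 / (27.3 − 8.4) = 74 / 18.9 = 3.915 d.
pupal: 78 / (27.3 − 9.3) = 78 / 18.0 = 4.333 d.
Sum = 14.542 ≈ 14.5 days.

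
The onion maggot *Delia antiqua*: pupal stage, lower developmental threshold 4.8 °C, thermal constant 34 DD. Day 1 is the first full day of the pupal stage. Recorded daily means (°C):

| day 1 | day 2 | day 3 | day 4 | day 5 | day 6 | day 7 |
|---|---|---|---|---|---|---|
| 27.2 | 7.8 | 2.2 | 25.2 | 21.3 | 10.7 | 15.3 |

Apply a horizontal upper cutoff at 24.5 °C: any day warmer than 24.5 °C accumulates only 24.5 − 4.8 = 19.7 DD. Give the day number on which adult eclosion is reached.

day 4

Daily DD above 4.8 °C (capped at 19.7): 19.7, 3.0, 0.0, 19.7, 16.5, 5.9, 10.5.
Cumulative: 19.7, 22.7, 22.7, 42.4, 58.9, 64.8, 75.3.
The total first reaches 34 DD on day 4.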